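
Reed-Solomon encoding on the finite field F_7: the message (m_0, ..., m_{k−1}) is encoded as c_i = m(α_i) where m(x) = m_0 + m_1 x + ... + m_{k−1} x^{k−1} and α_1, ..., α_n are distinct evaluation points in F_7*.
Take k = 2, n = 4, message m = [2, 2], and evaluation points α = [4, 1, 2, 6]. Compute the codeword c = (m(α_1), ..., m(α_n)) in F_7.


c = [3, 4, 6, 0]

Message polynomial: m(x) = 2 + 2·x (mod 7).
For each evaluation point α_i, compute m(α_i) mod 7:
  α_1 = 4: Horner steps 2 → 3, so m(4) = 3.
  α_2 = 1: Horner steps 2 → 4, so m(1) = 4.
  α_3 = 2: Horner steps 2 → 6, so m(2) = 6.
  α_4 = 6: Horner steps 2 → 0, so m(6) = 0.
Codeword c = [3, 4, 6, 0] ∈ F_7^4.


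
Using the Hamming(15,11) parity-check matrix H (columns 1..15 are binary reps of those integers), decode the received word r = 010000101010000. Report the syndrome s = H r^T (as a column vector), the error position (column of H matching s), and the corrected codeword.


s = (0, 1, 1, 1)^T, error position = 7, corrected codeword c = 010000001010000

Compute s = H r^T mod 2 one row at a time:
  s_1 = 0 + 1 + 0 + 1 + 0 + 0 + 0 + 0 = 2 ≡ 0 (mod 2).
  s_2 = 0 + 0 + 0 + 1 + 0 + 0 + 0 + 0 = 1 ≡ 1 (mod 2).
  s_3 = 1 + 0 + 0 + 1 + 0 + 1 + 0 + 0 = 3 ≡ 1 (mod 2).
  s_4 = 0 + 0 + 0 + 1 + 1 + 1 + 0 + 0 = 3 ≡ 1 (mod 2).
s = (0, 1, 1, 1)^T — this equals column 7 of H (binary 0111), so error is at position 7.
Correct: flip bit 7 of r = 010000101010000 to get c = 010000001010000.


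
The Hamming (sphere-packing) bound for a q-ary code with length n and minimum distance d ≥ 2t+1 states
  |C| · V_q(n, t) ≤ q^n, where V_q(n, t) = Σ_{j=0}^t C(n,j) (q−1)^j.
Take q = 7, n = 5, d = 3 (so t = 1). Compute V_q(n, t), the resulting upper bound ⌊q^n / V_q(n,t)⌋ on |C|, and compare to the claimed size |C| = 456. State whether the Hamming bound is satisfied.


V_q(n, t) = 31, q^n = 16807, Hamming bound = 542, |C| = 456 ≤ bound (satisfied).

Step 1: Compute V_q(n, t) = Σ_{j=0}^1 C(n, j) (q−1)^j.
  j = 0: C(5,0)·(6)^0 = 1·1 = 1.
  j = 1: C(5,1)·(6)^1 = 5·6 = 30.
  V_q(n, t) = 1 + 30 = 31.
Step 2: q^n = 7^5 = 16807.
Step 3: Hamming bound ⌊q^n / V_q(n,t)⌋ = ⌊16807/31⌋ = 542.
Step 4: Compare |C| = 456 to 542: satisfied.
The claimed |C| lies below the Hamming bound.


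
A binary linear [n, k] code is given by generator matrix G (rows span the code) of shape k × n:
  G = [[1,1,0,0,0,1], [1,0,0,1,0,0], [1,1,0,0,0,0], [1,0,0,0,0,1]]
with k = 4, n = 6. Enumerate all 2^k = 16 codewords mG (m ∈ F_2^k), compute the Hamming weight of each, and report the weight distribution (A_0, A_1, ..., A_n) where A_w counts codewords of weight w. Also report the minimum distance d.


Weight distribution: A_0 = 1, A_1 = 4, A_2 = 6, A_3 = 4, A_4 = 1. Minimum distance d = 1.

Enumerate all 2^4 = 16 messages m ∈ F_2^4.
For each, compute codeword c = mG in F_2^6, then tally its weight.
  m = 0000 → c = 000000, weight = 0.
  m = 1000 → c = 110001, weight = 3.
  m = 0100 → c = 100100, weight = 2.
  m = 1100 → c = 010101, weight = 3.
  m = 0010 → c = 110000, weight = 2.
  m = 1010 → c = 000001, weight = 1.
  m = 0110 → c = 010100, weight = 2.
  m = 1110 → c = 100101, weight = 3.
  m = 0001 → c = 100001, weight = 2.
  m = 1001 → c = 010000, weight = 1.
  m = 0101 → c = 000101, weight = 2.
  m = 1101 → c = 110100, weight = 3.
  m = 0011 → c = 010001, weight = 2.
  m = 1011 → c = 100000, weight = 1.
  m = 0111 → c = 110101, weight = 4.
  m = 1111 → c = 000100, weight = 1.
Tally weights:
  weight 0: 1 codewords.
  weight 1: 4 codewords.
  weight 2: 6 codewords.
  weight 3: 4 codewords.
  weight 4: 1 codewords.
Minimum distance d = smallest w > 0 with A_w > 0 = 1.
Sanity: Σ A_w = 16 = 2^4 = 16 ✓.


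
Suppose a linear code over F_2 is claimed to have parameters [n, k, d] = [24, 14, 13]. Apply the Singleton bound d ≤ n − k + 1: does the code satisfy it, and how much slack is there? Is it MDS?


Singleton RHS = n − k + 1 = 11, slack = -2, bound violated (no such code; not MDS).

Singleton bound: d ≤ n − k + 1.
Here n = 24, k = 14, so n − k + 1 = 11.
Given d = 13, check d ≤ 11: NO.
Slack = (n − k + 1) − d = -2.
The slack is negative: d = 13 exceeds n − k + 1 = 11 by 2, so the Singleton bound is violated and no linear [24, 14, 13]_2 code can exist. In particular it is not MDS (MDS requires d = n − k + 1 exactly).
Description: the claimed parameters are [24, 14, 13]_2; such a code would be impossible (violates the Singleton bound).


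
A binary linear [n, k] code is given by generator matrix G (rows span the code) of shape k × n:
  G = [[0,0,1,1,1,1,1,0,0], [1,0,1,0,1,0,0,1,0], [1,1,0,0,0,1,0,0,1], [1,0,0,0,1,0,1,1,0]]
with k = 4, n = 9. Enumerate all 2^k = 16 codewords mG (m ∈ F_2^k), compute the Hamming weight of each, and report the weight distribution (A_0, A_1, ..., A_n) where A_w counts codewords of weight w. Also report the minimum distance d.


Weight distribution: A_0 = 1, A_2 = 1, A_3 = 1, A_4 = 3, A_5 = 6, A_6 = 3, A_7 = 1. Minimum distance d = 2.

Enumerate all 2^4 = 16 messages m ∈ F_2^4.
For each, compute codeword c = mG in F_2^9, then tally its weight.
  m = 0000 → c = 000000000, weight = 0.
  m = 1000 → c = 001111100, weight = 5.
  m = 0100 → c = 101010010, weight = 4.
  m = 1100 → c = 100101110, weight = 5.
  m = 0010 → c = 110001001, weight = 4.
  m = 1010 → c = 111110101, weight = 7.
  m = 0110 → c = 011011011, weight = 6.
  m = 1110 → c = 010100111, weight = 5.
  m = 0001 → c = 100010110, weight = 4.
  m = 1001 → c = 101101010, weight = 5.
  m = 0101 → c = 001000100, weight = 2.
  m = 1101 → c = 000111000, weight = 3.
  m = 0011 → c = 010011111, weight = 6.
  m = 1011 → c = 011100011, weight = 5.
  m = 0111 → c = 111001101, weight = 6.
  m = 1111 → c = 110110001, weight = 5.
Tally weights:
  weight 0: 1 codewords.
  weight 2: 1 codewords.
  weight 3: 1 codewords.
  weight 4: 3 codewords.
  weight 5: 6 codewords.
  weight 6: 3 codewords.
  weight 7: 1 codewords.
Minimum distance d = smallest w > 0 with A_w > 0 = 2.
Sanity: Σ A_w = 16 = 2^4 = 16 ✓.


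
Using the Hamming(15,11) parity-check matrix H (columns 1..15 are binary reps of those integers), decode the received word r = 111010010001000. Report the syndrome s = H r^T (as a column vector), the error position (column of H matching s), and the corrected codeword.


s = (0, 0, 0, 1)^T, error position = 1, corrected codeword c = 011010010001000

Compute s = H r^T mod 2 one row at a time:
  s_1 = 1 + 0 + 0 + 0 + 1 + 0 + 0 + 0 = 2 ≡ 0 (mod 2).
  s_2 = 0 + 1 + 0 + 0 + 1 + 0 + 0 + 0 = 2 ≡ 0 (mod 2).
  s_3 = 1 + 1 + 0 + 0 + 0 + 0 + 0 + 0 = 2 ≡ 0 (mod 2).
  s_4 = 1 + 1 + 1 + 0 + 0 + 0 + 0 + 0 = 3 ≡ 1 (mod 2).
s = (0, 0, 0, 1)^T — this equals column 1 of H (binary 0001), so error is at position 1.
Correct: flip bit 1 of r = 111010010001000 to get c = 011010010001000.


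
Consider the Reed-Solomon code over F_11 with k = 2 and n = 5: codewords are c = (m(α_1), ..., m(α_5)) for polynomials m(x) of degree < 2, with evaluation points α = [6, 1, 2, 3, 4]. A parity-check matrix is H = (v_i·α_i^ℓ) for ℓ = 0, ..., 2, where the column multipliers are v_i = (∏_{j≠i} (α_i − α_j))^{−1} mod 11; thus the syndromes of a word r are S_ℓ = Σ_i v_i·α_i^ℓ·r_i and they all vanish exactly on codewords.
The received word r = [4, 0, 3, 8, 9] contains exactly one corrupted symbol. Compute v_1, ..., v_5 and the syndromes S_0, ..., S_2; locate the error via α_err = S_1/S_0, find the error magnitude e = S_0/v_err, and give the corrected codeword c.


S = (4, 1, 3), error at position 4, error magnitude e = 2, c = [4, 0, 3, 6, 9].

Step 1: column multipliers v_i = (∏_{j≠i}(α_i − α_j))^{−1} mod 11.
  i = 1 (α = 6): (6−1)(6−2)(6−3)(6−4) = 5·4·3·2 = 120 ≡ 10, so v_1 = 10^{−1} = 10 (mod 11).
  i = 2 (α = 1): (1−6)(1−2)(1−3)(1−4) = (−5)·(−1)·(−2)·(−3) = 30 ≡ 8, so v_2 = 8^{−1} = 7 (mod 11).
  i = 3 (α = 2): (2−6)(2−1)(2−3)(2−4) = (−4)·1·(−1)·(−2) = −8 ≡ 3, so v_3 = 3^{−1} = 4 (mod 11).
  i = 4 (α = 3): (3−6)(3−1)(3−2)(3−4) = (−3)·2·1·(−1) = 6 ≡ 6, so v_4 = 6^{−1} = 2 (mod 11).
  i = 5 (α = 4): (4−6)(4−1)(4−2)(4−3) = (−2)·3·2·1 = −12 ≡ 10, so v_5 = 10^{−1} = 10 (mod 11).
  v = [10, 7, 4, 2, 10].
Step 2: syndromes of r = [4, 0, 3, 8, 9] (all sums mod 11).
  S_0 = Σ v_i r_i = 10·4 + 7·0 + 4·3 + 2·8 + 10·9 = 158 ≡ 4.
  S_1 = Σ v_i α_i r_i = 10·6·4 + 7·1·0 + 4·2·3 + 2·3·8 + 10·4·9 = 672 ≡ 1.
  α_i^2 mod 11 = [3, 1, 4, 9, 5].
  S_2 = Σ v_i α_i^2 r_i = 10·3·4 + 7·1·0 + 4·4·3 + 2·9·8 + 10·5·9 = 762 ≡ 3.
  S = (4, 1, 3) ≠ 0, so r is not a codeword (an error is present).
Step 3: locate the error. For a single error e at position i, S_ℓ = v_i·e·α_i^ℓ, so α_err = S_1/S_0.
  S_0^{−1} = 4^{−1} = 3 (mod 11), so α_err = 1·3 = 3 ≡ 3 = α_4. Error position i = 4.
  Consistency check: S_2/S_1 = 3·1 = 3 ≡ 3 = α_err ✓ (single-error assumption holds).
Step 4: error magnitude e = S_0/v_4 = S_0·∏_{j≠4}(α_4 − α_j) = 4·6 = 24 ≡ 2 (mod 11).
Step 5: correct position 4: c_4 = r_4 − e = 8 − 2 ≡ 6 (mod 11). Hence c = [4, 0, 3, 6, 9].
  Check: interpolating c through the α_i gives m(x) = 8 + 3·x (degree < 2) with m(α_i) = c_i for every i, so c is indeed a codeword.


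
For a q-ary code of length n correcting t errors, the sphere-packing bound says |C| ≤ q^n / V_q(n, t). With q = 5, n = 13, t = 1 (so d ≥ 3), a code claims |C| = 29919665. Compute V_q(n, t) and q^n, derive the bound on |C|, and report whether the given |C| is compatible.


V_q(n, t) = 53, q^n = 1220703125, Hamming bound = 23032134, |C| = 29919665 > bound (violated).

Step 1: Compute V_q(n, t) = Σ_{j=0}^1 C(n, j) (q−1)^j.
  j = 0: C(13,0)·(4)^0 = 1·1 = 1.
  j = 1: C(13,1)·(4)^1 = 13·4 = 52.
  V_q(n, t) = 1 + 52 = 53.
Step 2: q^n = 5^13 = 1220703125.
Step 3: Hamming bound ⌊q^n / V_q(n,t)⌋ = ⌊1220703125/53⌋ = 23032134.
Step 4: Compare |C| = 29919665 to 23032134: violated.
The claimed |C| lies above the Hamming bound, so no 5-ary code of length 13 with d ≥ 3 can have 29919665 codewords.


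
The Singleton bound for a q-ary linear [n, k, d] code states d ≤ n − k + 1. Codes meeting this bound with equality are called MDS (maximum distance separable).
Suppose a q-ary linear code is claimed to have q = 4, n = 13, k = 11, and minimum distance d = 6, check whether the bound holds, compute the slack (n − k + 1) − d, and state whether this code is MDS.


Singleton RHS = n − k + 1 = 3, slack = -3, bound violated (no such code; not MDS).

Singleton bound: d ≤ n − k + 1.
Here n = 13, k = 11, so n − k + 1 = 3.
Given d = 6, check d ≤ 3: NO.
Slack = (n − k + 1) − d = -3.
The slack is negative: d = 6 exceeds n − k + 1 = 3 by 3, so the Singleton bound is violated and no linear [13, 11, 6]_4 code can exist. In particular it is not MDS (MDS requires d = n − k + 1 exactly).
Description: the claimed parameters are [13, 11, 6]_4; such a code would be impossible (violates the Singleton bound).


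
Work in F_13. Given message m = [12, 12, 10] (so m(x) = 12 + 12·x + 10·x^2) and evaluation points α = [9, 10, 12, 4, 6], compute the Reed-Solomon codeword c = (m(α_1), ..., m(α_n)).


c = [7, 1, 10, 12, 2]

Message polynomial: m(x) = 12 + 12·x + 10·x^2 (mod 13).
For each evaluation point α_i, compute m(α_i) mod 13:
  α_1 = 9: Horner steps 10 → 11 → 7, so m(9) = 7.
  α_2 = 10: Horner steps 10 → 8 → 1, so m(10) = 1.
  α_3 = 12: Horner steps 10 → 2 → 10, so m(12) = 10.
  α_4 = 4: Horner steps 10 → 0 → 12, so m(4) = 12.
  α_5 = 6: Horner steps 10 → 7 → 2, so m(6) = 2.
Codeword c = [7, 1, 10, 12, 2] ∈ F_13^5.


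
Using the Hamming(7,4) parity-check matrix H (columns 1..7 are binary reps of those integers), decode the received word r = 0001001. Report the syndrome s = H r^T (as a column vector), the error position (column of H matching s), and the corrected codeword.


s = (0, 1, 1)^T, error position = 3, corrected codeword c = 0011001

Compute s = H r^T mod 2 one row at a time:
  s_1 = 1 + 0 + 0 + 1 = 2 ≡ 0 (mod 2).
  s_2 = 0 + 0 + 0 + 1 = 1 ≡ 1 (mod 2).
  s_3 = 0 + 0 + 0 + 1 = 1 ≡ 1 (mod 2).
s = (0, 1, 1)^T — this equals column 3 of H (binary 011), so error is at position 3.
Correct: flip bit 3 of r = 0001001 to get c = 0011001.


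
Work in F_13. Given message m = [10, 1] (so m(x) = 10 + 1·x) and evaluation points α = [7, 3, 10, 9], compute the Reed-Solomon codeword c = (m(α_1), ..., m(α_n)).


c = [4, 0, 7, 6]

Message polynomial: m(x) = 10 + 1·x (mod 13).
For each evaluation point α_i, compute m(α_i) mod 13:
  α_1 = 7: Horner steps 1 → 4, so m(7) = 4.
  α_2 = 3: Horner steps 1 → 0, so m(3) = 0.
  α_3 = 10: Horner steps 1 → 7, so m(10) = 7.
  α_4 = 9: Horner steps 1 → 6, so m(9) = 6.
Codeword c = [4, 0, 7, 6] ∈ F_13^4.


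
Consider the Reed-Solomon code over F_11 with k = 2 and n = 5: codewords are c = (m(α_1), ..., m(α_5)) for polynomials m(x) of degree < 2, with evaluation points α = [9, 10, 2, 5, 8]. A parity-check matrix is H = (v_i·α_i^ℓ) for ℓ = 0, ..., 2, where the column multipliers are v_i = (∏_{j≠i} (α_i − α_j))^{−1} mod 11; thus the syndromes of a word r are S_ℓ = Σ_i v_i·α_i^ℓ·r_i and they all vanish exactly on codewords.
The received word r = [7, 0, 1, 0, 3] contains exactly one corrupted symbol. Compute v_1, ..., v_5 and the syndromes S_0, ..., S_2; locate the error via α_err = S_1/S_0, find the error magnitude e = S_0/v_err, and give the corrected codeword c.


S = (6, 8, 7), error at position 4, error magnitude e = 9, c = [7, 0, 1, 2, 3].

Step 1: column multipliers v_i = (∏_{j≠i}(α_i − α_j))^{−1} mod 11.
  i = 1 (α = 9): (9−10)(9−2)(9−5)(9−8) = (−1)·7·4·1 = −28 ≡ 5, so v_1 = 5^{−1} = 9 (mod 11).
  i = 2 (α = 10): (10−9)(10−2)(10−5)(10−8) = 1·8·5·2 = 80 ≡ 3, so v_2 = 3^{−1} = 4 (mod 11).
  i = 3 (α = 2): (2−9)(2−10)(2−5)(2−8) = (−7)·(−8)·(−3)·(−6) = 1008 ≡ 7, so v_3 = 7^{−1} = 8 (mod 11).
  i = 4 (α = 5): (5−9)(5−10)(5−2)(5−8) = (−4)·(−5)·3·(−3) = −180 ≡ 7, so v_4 = 7^{−1} = 8 (mod 11).
  i = 5 (α = 8): (8−9)(8−10)(8−2)(8−5) = (−1)·(−2)·6·3 = 36 ≡ 3, so v_5 = 3^{−1} = 4 (mod 11).
  v = [9, 4, 8, 8, 4].
Step 2: syndromes of r = [7, 0, 1, 0, 3] (all sums mod 11).
  S_0 = Σ v_i r_i = 9·7 + 4·0 + 8·1 + 8·0 + 4·3 = 83 ≡ 6.
  S_1 = Σ v_i α_i r_i = 9·9·7 + 4·10·0 + 8·2·1 + 8·5·0 + 4·8·3 = 679 ≡ 8.
  α_i^2 mod 11 = [4, 1, 4, 3, 9].
  S_2 = Σ v_i α_i^2 r_i = 9·4·7 + 4·1·0 + 8·4·1 + 8·3·0 + 4·9·3 = 392 ≡ 7.
  S = (6, 8, 7) ≠ 0, so r is not a codeword (an error is present).
Step 3: locate the error. For a single error e at position i, S_ℓ = v_i·e·α_i^ℓ, so α_err = S_1/S_0.
  S_0^{−1} = 6^{−1} = 2 (mod 11), so α_err = 8·2 = 16 ≡ 5 = α_4. Error position i = 4.
  Consistency check: S_2/S_1 = 7·7 = 49 ≡ 5 = α_err ✓ (single-error assumption holds).
Step 4: error magnitude e = S_0/v_4 = S_0·∏_{j≠4}(α_4 − α_j) = 6·7 = 42 ≡ 9 (mod 11).
Step 5: correct position 4: c_4 = r_4 − e = 0 − 9 ≡ 2 (mod 11). Hence c = [7, 0, 1, 2, 3].
  Check: interpolating c through the α_i gives m(x) = 4 + 4·x (degree < 2) with m(α_i) = c_i for every i, so c is indeed a codeword.


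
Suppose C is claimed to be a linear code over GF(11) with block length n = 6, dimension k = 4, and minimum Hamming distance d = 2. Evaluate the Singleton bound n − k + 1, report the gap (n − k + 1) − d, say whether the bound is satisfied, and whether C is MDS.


Singleton RHS = n − k + 1 = 3, slack = 1, bound satisfied, not MDS.

Singleton bound: d ≤ n − k + 1.
Here n = 6, k = 4, so n − k + 1 = 3.
Given d = 2, check d ≤ 3: YES.
Slack = (n − k + 1) − d = 1.
The code is NOT MDS (slack = 1 > 0).
Description: the claimed parameters are [6, 4, 2]_11; such a code would be non-MDS.


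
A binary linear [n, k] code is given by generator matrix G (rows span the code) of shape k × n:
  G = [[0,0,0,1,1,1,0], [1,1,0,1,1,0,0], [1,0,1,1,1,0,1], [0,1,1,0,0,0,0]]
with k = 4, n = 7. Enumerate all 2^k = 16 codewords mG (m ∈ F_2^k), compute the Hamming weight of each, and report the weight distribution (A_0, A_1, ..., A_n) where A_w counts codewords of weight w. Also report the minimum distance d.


Weight distribution: A_0 = 1, A_1 = 1, A_2 = 1, A_3 = 4, A_4 = 5, A_5 = 3, A_6 = 1. Minimum distance d = 1.

Enumerate all 2^4 = 16 messages m ∈ F_2^4.
For each, compute codeword c = mG in F_2^7, then tally its weight.
  m = 0000 → c = 0000000, weight = 0.
  m = 1000 → c = 0001110, weight = 3.
  m = 0100 → c = 1101100, weight = 4.
  m = 1100 → c = 1100010, weight = 3.
  m = 0010 → c = 1011101, weight = 5.
  m = 1010 → c = 1010011, weight = 4.
  m = 0110 → c = 0110001, weight = 3.
  m = 1110 → c = 0111111, weight = 6.
  m = 0001 → c = 0110000, weight = 2.
  m = 1001 → c = 0111110, weight = 5.
  m = 0101 → c = 1011100, weight = 4.
  m = 1101 → c = 1010010, weight = 3.
  m = 0011 → c = 1101101, weight = 5.
  m = 1011 → c = 1100011, weight = 4.
  m = 0111 → c = 0000001, weight = 1.
  m = 1111 → c = 0001111, weight = 4.
Tally weights:
  weight 0: 1 codewords.
  weight 1: 1 codewords.
  weight 2: 1 codewords.
  weight 3: 4 codewords.
  weight 4: 5 codewords.
  weight 5: 3 codewords.
  weight 6: 1 codewords.
Minimum distance d = smallest w > 0 with A_w > 0 = 1.
Sanity: Σ A_w = 16 = 2^4 = 16 ✓.


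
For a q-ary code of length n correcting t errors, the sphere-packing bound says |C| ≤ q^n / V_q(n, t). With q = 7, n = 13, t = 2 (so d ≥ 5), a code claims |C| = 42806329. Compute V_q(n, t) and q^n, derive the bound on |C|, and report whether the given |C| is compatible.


V_q(n, t) = 2887, q^n = 96889010407, Hamming bound = 33560446, |C| = 42806329 > bound (violated).

Step 1: Compute V_q(n, t) = Σ_{j=0}^2 C(n, j) (q−1)^j.
  j = 0: C(13,0)·(6)^0 = 1·1 = 1.
  j = 1: C(13,1)·(6)^1 = 13·6 = 78.
  j = 2: C(13,2)·(6)^2 = 78·36 = 2808.
  V_q(n, t) = 1 + 78 + 2808 = 2887.
Step 2: q^n = 7^13 = 96889010407.
Step 3: Hamming bound ⌊q^n / V_q(n,t)⌋ = ⌊96889010407/2887⌋ = 33560446.
Step 4: Compare |C| = 42806329 to 33560446: violated.
The claimed |C| lies above the Hamming bound, so no 7-ary code of length 13 with d ≥ 5 can have 42806329 codewords.


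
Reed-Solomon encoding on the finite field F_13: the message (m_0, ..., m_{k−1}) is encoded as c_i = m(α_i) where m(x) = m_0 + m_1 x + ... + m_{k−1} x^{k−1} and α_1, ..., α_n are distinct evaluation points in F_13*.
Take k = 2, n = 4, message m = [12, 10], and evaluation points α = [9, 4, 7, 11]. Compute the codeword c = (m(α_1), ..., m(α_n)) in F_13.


c = [11, 0, 4, 5]

Message polynomial: m(x) = 12 + 10·x (mod 13).
For each evaluation point α_i, compute m(α_i) mod 13:
  α_1 = 9: Horner steps 10 → 11, so m(9) = 11.
  α_2 = 4: Horner steps 10 → 0, so m(4) = 0.
  α_3 = 7: Horner steps 10 → 4, so m(7) = 4.
  α_4 = 11: Horner steps 10 → 5, so m(11) = 5.
Codeword c = [11, 0, 4, 5] ∈ F_13^4.


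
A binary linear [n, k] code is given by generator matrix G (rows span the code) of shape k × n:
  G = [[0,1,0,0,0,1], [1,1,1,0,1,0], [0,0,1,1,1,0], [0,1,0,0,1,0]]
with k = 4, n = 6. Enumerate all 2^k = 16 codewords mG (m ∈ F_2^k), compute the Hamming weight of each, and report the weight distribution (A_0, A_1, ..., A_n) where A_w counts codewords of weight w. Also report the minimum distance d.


Weight distribution: A_0 = 1, A_2 = 4, A_3 = 6, A_4 = 3, A_5 = 2. Minimum distance d = 2.

Enumerate all 2^4 = 16 messages m ∈ F_2^4.
For each, compute codeword c = mG in F_2^6, then tally its weight.
  m = 0000 → c = 000000, weight = 0.
  m = 1000 → c = 010001, weight = 2.
  m = 0100 → c = 111010, weight = 4.
  m = 1100 → c = 101011, weight = 4.
  m = 0010 → c = 001110, weight = 3.
  m = 1010 → c = 011111, weight = 5.
  m = 0110 → c = 110100, weight = 3.
  m = 1110 → c = 100101, weight = 3.
  m = 0001 → c = 010010, weight = 2.
  m = 1001 → c = 000011, weight = 2.
  m = 0101 → c = 101000, weight = 2.
  m = 1101 → c = 111001, weight = 4.
  m = 0011 → c = 011100, weight = 3.
  m = 1011 → c = 001101, weight = 3.
  m = 0111 → c = 100110, weight = 3.
  m = 1111 → c = 110111, weight = 5.
Tally weights:
  weight 0: 1 codewords.
  weight 2: 4 codewords.
  weight 3: 6 codewords.
  weight 4: 3 codewords.
  weight 5: 2 codewords.
Minimum distance d = smallest w > 0 with A_w > 0 = 2.
Sanity: Σ A_w = 16 = 2^4 = 16 ✓.


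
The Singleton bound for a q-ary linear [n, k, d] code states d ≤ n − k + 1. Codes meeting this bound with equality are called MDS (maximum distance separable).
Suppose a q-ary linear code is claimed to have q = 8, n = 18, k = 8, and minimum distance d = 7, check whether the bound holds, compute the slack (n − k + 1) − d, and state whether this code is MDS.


Singleton RHS = n − k + 1 = 11, slack = 4, bound satisfied, not MDS.

Singleton bound: d ≤ n − k + 1.
Here n = 18, k = 8, so n − k + 1 = 11.
Given d = 7, check d ≤ 11: YES.
Slack = (n − k + 1) − d = 4.
The code is NOT MDS (slack = 4 > 0).
Description: the claimed parameters are [18, 8, 7]_8; such a code would be non-MDS.


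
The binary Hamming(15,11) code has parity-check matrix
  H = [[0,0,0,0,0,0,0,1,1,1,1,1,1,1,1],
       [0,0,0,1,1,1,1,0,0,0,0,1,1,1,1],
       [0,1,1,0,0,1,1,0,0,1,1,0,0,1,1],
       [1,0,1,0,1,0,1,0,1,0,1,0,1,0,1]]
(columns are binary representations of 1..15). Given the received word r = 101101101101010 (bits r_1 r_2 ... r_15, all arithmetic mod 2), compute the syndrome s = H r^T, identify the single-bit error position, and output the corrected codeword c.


s = (0, 1, 1, 0)^T, error position = 6, corrected codeword c = 101100101101010

Compute s = H r^T mod 2 one row at a time:
  s_1 = 0 + 1 + 1 + 0 + 1 + 0 + 1 + 0 = 4 ≡ 0 (mod 2).
  s_2 = 1 + 0 + 1 + 1 + 1 + 0 + 1 + 0 = 5 ≡ 1 (mod 2).
  s_3 = 0 + 1 + 1 + 1 + 1 + 0 + 1 + 0 = 5 ≡ 1 (mod 2).
  s_4 = 1 + 1 + 0 + 1 + 1 + 0 + 0 + 0 = 4 ≡ 0 (mod 2).
s = (0, 1, 1, 0)^T — this equals column 6 of H (binary 0110), so error is at position 6.
Correct: flip bit 6 of r = 101101101101010 to get c = 101100101101010.


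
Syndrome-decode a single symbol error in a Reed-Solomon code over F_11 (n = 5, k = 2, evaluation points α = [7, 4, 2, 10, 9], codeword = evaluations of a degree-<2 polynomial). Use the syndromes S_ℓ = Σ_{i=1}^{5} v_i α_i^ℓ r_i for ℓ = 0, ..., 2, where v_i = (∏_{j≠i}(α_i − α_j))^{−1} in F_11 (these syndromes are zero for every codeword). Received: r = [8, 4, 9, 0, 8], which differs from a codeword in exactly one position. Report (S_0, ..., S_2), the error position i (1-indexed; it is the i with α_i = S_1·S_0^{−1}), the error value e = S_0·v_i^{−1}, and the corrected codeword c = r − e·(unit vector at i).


S = (3, 10, 4), error at position 1, error magnitude e = 6, c = [2, 4, 9, 0, 8].

Step 1: column multipliers v_i = (∏_{j≠i}(α_i − α_j))^{−1} mod 11.
  i = 1 (α = 7): (7−4)(7−2)(7−10)(7−9) = 3·5·(−3)·(−2) = 90 ≡ 2, so v_1 = 2^{−1} = 6 (mod 11).
  i = 2 (α = 4): (4−7)(4−2)(4−10)(4−9) = (−3)·2·(−6)·(−5) = −180 ≡ 7, so v_2 = 7^{−1} = 8 (mod 11).
  i = 3 (α = 2): (2−7)(2−4)(2−10)(2−9) = (−5)·(−2)·(−8)·(−7) = 560 ≡ 10, so v_3 = 10^{−1} = 10 (mod 11).
  i = 4 (α = 10): (10−7)(10−4)(10−2)(10−9) = 3·6·8·1 = 144 ≡ 1, so v_4 = 1^{−1} = 1 (mod 11).
  i = 5 (α = 9): (9−7)(9−4)(9−2)(9−10) = 2·5·7·(−1) = −70 ≡ 7, so v_5 = 7^{−1} = 8 (mod 11).
  v = [6, 8, 10, 1, 8].
Step 2: syndromes of r = [8, 4, 9, 0, 8] (all sums mod 11).
  S_0 = Σ v_i r_i = 6·8 + 8·4 + 10·9 + 1·0 + 8·8 = 234 ≡ 3.
  S_1 = Σ v_i α_i r_i = 6·7·8 + 8·4·4 + 10·2·9 + 1·10·0 + 8·9·8 = 1220 ≡ 10.
  α_i^2 mod 11 = [5, 5, 4, 1, 4].
  S_2 = Σ v_i α_i^2 r_i = 6·5·8 + 8·5·4 + 10·4·9 + 1·1·0 + 8·4·8 = 1016 ≡ 4.
  S = (3, 10, 4) ≠ 0, so r is not a codeword (an error is present).
Step 3: locate the error. For a single error e at position i, S_ℓ = v_i·e·α_i^ℓ, so α_err = S_1/S_0.
  S_0^{−1} = 3^{−1} = 4 (mod 11), so α_err = 10·4 = 40 ≡ 7 = α_1. Error position i = 1.
  Consistency check: S_2/S_1 = 4·10 = 40 ≡ 7 = α_err ✓ (single-error assumption holds).
Step 4: error magnitude e = S_0/v_1 = S_0·∏_{j≠1}(α_1 − α_j) = 3·2 = 6 ≡ 6 (mod 11).
Step 5: correct position 1: c_1 = r_1 − e = 8 − 6 ≡ 2 (mod 11). Hence c = [2, 4, 9, 0, 8].
  Check: interpolating c through the α_i gives m(x) = 3 + 3·x (degree < 2) with m(α_i) = c_i for every i, so c is indeed a codeword.


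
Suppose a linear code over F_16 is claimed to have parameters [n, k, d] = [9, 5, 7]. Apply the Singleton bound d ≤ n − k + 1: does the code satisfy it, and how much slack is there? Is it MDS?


Singleton RHS = n − k + 1 = 5, slack = -2, bound violated (no such code; not MDS).

Singleton bound: d ≤ n − k + 1.
Here n = 9, k = 5, so n − k + 1 = 5.
Given d = 7, check d ≤ 5: NO.
Slack = (n − k + 1) − d = -2.
The slack is negative: d = 7 exceeds n − k + 1 = 5 by 2, so the Singleton bound is violated and no linear [9, 5, 7]_16 code can exist. In particular it is not MDS (MDS requires d = n − k + 1 exactly).
Description: the claimed parameters are [9, 5, 7]_16; such a code would be impossible (violates the Singleton bound).


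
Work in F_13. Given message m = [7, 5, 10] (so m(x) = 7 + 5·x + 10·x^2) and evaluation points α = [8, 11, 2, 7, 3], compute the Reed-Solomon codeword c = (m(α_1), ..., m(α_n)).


c = [11, 11, 5, 12, 8]

Message polynomial: m(x) = 7 + 5·x + 10·x^2 (mod 13).
For each evaluation point α_i, compute m(α_i) mod 13:
  α_1 = 8: Horner steps 10 → 7 → 11, so m(8) = 11.
  α_2 = 11: Horner steps 10 → 11 → 11, so m(11) = 11.
  α_3 = 2: Horner steps 10 → 12 → 5, so m(2) = 5.
  α_4 = 7: Horner steps 10 → 10 → 12, so m(7) = 12.
  α_5 = 3: Horner steps 10 → 9 → 8, so m(3) = 8.
Codeword c = [11, 11, 5, 12, 8] ∈ F_13^5.


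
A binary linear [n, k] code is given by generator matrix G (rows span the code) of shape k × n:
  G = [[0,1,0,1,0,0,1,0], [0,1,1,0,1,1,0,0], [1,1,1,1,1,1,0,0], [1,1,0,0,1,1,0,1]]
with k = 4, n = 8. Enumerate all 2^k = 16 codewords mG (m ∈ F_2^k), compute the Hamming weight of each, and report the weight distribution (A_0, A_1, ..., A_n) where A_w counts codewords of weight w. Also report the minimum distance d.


Weight distribution: A_0 = 1, A_2 = 1, A_3 = 4, A_4 = 3, A_5 = 4, A_6 = 3. Minimum distance d = 2.

Enumerate all 2^4 = 16 messages m ∈ F_2^4.
For each, compute codeword c = mG in F_2^8, then tally its weight.
  m = 0000 → c = 00000000, weight = 0.
  m = 1000 → c = 01010010, weight = 3.
  m = 0100 → c = 01101100, weight = 4.
  m = 1100 → c = 00111110, weight = 5.
  m = 0010 → c = 11111100, weight = 6.
  m = 1010 → c = 10101110, weight = 5.
  m = 0110 → c = 10010000, weight = 2.
  m = 1110 → c = 11000010, weight = 3.
  m = 0001 → c = 11001101, weight = 5.
  m = 1001 → c = 10011111, weight = 6.
  m = 0101 → c = 10100001, weight = 3.
  m = 1101 → c = 11110011, weight = 6.
  m = 0011 → c = 00110001, weight = 3.
  m = 1011 → c = 01100011, weight = 4.
  m = 0111 → c = 01011101, weight = 5.
  m = 1111 → c = 00001111, weight = 4.
Tally weights:
  weight 0: 1 codewords.
  weight 2: 1 codewords.
  weight 3: 4 codewords.
  weight 4: 3 codewords.
  weight 5: 4 codewords.
  weight 6: 3 codewords.
Minimum distance d = smallest w > 0 with A_w > 0 = 2.
Sanity: Σ A_w = 16 = 2^4 = 16 ✓.


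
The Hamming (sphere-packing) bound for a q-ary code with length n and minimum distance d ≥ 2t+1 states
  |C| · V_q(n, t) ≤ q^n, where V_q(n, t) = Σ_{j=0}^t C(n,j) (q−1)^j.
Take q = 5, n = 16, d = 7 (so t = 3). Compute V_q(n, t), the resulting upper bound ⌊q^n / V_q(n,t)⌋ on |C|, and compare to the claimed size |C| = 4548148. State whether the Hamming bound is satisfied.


V_q(n, t) = 37825, q^n = 152587890625, Hamming bound = 4034048, |C| = 4548148 > bound (violated).

Step 1: Compute V_q(n, t) = Σ_{j=0}^3 C(n, j) (q−1)^j.
  j = 0: C(16,0)·(4)^0 = 1·1 = 1.
  j = 1: C(16,1)·(4)^1 = 16·4 = 64.
  j = 2: C(16,2)·(4)^2 = 120·16 = 1920.
  j = 3: C(16,3)·(4)^3 = 560·64 = 35840.
  V_q(n, t) = 1 + 64 + 1920 + 35840 = 37825.
Step 2: q^n = 5^16 = 152587890625.
Step 3: Hamming bound ⌊q^n / V_q(n,t)⌋ = ⌊152587890625/37825⌋ = 4034048.
Step 4: Compare |C| = 4548148 to 4034048: violated.
The claimed |C| lies above the Hamming bound, so no 5-ary code of length 16 with d ≥ 7 can have 4548148 codewords.


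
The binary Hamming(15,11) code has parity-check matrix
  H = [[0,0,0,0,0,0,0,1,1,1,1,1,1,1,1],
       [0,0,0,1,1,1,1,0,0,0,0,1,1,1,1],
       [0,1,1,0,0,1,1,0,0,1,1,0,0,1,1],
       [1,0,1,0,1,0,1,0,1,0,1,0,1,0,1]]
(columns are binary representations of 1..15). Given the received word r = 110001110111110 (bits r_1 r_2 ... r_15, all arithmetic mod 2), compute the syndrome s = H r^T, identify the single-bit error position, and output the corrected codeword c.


s = (0, 1, 0, 0)^T, error position = 4, corrected codeword c = 110101110111110

Compute s = H r^T mod 2 one row at a time:
  s_1 = 1 + 0 + 1 + 1 + 1 + 1 + 1 + 0 = 6 ≡ 0 (mod 2).
  s_2 = 0 + 0 + 1 + 1 + 1 + 1 + 1 + 0 = 5 ≡ 1 (mod 2).
  s_3 = 1 + 0 + 1 + 1 + 1 + 1 + 1 + 0 = 6 ≡ 0 (mod 2).
  s_4 = 1 + 0 + 0 + 1 + 0 + 1 + 1 + 0 = 4 ≡ 0 (mod 2).
s = (0, 1, 0, 0)^T — this equals column 4 of H (binary 0100), so error is at position 4.
Correct: flip bit 4 of r = 110001110111110 to get c = 110101110111110.


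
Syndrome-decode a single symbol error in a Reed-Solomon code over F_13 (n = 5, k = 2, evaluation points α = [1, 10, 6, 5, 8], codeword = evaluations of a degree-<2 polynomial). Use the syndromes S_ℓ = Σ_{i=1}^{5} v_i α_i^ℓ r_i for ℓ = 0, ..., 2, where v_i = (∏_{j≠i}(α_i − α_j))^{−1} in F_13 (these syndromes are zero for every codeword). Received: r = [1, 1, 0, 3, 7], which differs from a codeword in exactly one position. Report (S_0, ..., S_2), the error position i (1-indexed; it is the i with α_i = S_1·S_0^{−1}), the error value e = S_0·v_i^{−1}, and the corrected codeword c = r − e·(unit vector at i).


S = (1, 1, 1), error at position 1, error magnitude e = 12, c = [2, 1, 0, 3, 7].

Step 1: column multipliers v_i = (∏_{j≠i}(α_i − α_j))^{−1} mod 13.
  i = 1 (α = 1): (1−10)(1−6)(1−5)(1−8) = (−9)·(−5)·(−4)·(−7) = 1260 ≡ 12, so v_1 = 12^{−1} = 12 (mod 13).
  i = 2 (α = 10): (10−1)(10−6)(10−5)(10−8) = 9·4·5·2 = 360 ≡ 9, so v_2 = 9^{−1} = 3 (mod 13).
  i = 3 (α = 6): (6−1)(6−10)(6−5)(6−8) = 5·(−4)·1·(−2) = 40 ≡ 1, so v_3 = 1^{−1} = 1 (mod 13).
  i = 4 (α = 5): (5−1)(5−10)(5−6)(5−8) = 4·(−5)·(−1)·(−3) = −60 ≡ 5, so v_4 = 5^{−1} = 8 (mod 13).
  i = 5 (α = 8): (8−1)(8−10)(8−6)(8−5) = 7·(−2)·2·3 = −84 ≡ 7, so v_5 = 7^{−1} = 2 (mod 13).
  v = [12, 3, 1, 8, 2].
Step 2: syndromes of r = [1, 1, 0, 3, 7] (all sums mod 13).
  S_0 = Σ v_i r_i = 12·1 + 3·1 + 1·0 + 8·3 + 2·7 = 53 ≡ 1.
  S_1 = Σ v_i α_i r_i = 12·1·1 + 3·10·1 + 1·6·0 + 8·5·3 + 2·8·7 = 274 ≡ 1.
  α_i^2 mod 13 = [1, 9, 10, 12, 12].
  S_2 = Σ v_i α_i^2 r_i = 12·1·1 + 3·9·1 + 1·10·0 + 8·12·3 + 2·12·7 = 495 ≡ 1.
  S = (1, 1, 1) ≠ 0, so r is not a codeword (an error is present).
Step 3: locate the error. For a single error e at position i, S_ℓ = v_i·e·α_i^ℓ, so α_err = S_1/S_0.
  S_0^{−1} = 1^{−1} = 1 (mod 13), so α_err = 1·1 = 1 ≡ 1 = α_1. Error position i = 1.
  Consistency check: S_2/S_1 = 1·1 = 1 ≡ 1 = α_err ✓ (single-error assumption holds).
Step 4: error magnitude e = S_0/v_1 = S_0·∏_{j≠1}(α_1 − α_j) = 1·12 = 12 ≡ 12 (mod 13).
Step 5: correct position 1: c_1 = r_1 − e = 1 − 12 ≡ 2 (mod 13). Hence c = [2, 1, 0, 3, 7].
  Check: interpolating c through the α_i gives m(x) = 5 + 10·x (degree < 2) with m(α_i) = c_i for every i, so c is indeed a codeword.


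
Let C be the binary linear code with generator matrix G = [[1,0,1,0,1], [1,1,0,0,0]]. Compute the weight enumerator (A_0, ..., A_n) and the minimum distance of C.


Weight distribution: A_0 = 1, A_2 = 1, A_3 = 2. Minimum distance d = 2.

Enumerate all 2^2 = 4 messages m ∈ F_2^2.
For each, compute codeword c = mG in F_2^5, then tally its weight.
  m = 00 → c = 00000, weight = 0.
  m = 10 → c = 10101, weight = 3.
  m = 01 → c = 11000, weight = 2.
  m = 11 → c = 01101, weight = 3.
Tally weights:
  weight 0: 1 codewords.
  weight 2: 1 codewords.
  weight 3: 2 codewords.
Minimum distance d = smallest w > 0 with A_w > 0 = 2.
Sanity: Σ A_w = 4 = 2^2 = 4 ✓.


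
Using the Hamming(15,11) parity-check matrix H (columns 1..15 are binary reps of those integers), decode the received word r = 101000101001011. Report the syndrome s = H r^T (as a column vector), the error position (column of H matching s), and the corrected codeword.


s = (0, 0, 0, 1)^T, error position = 1, corrected codeword c = 001000101001011

Compute s = H r^T mod 2 one row at a time:
  s_1 = 0 + 1 + 0 + 0 + 1 + 0 + 1 + 1 = 4 ≡ 0 (mod 2).
  s_2 = 0 + 0 + 0 + 1 + 1 + 0 + 1 + 1 = 4 ≡ 0 (mod 2).
  s_3 = 0 + 1 + 0 + 1 + 0 + 0 + 1 + 1 = 4 ≡ 0 (mod 2).
  s_4 = 1 + 1 + 0 + 1 + 1 + 0 + 0 + 1 = 5 ≡ 1 (mod 2).
s = (0, 0, 0, 1)^T — this equals column 1 of H (binary 0001), so error is at position 1.
Correct: flip bit 1 of r = 101000101001011 to get c = 001000101001011.


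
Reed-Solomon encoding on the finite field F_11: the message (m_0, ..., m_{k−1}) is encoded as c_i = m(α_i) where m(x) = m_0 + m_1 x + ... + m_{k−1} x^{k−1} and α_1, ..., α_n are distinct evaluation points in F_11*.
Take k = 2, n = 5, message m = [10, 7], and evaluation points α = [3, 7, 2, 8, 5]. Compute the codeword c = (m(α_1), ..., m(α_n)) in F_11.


c = [9, 4, 2, 0, 1]

Message polynomial: m(x) = 10 + 7·x (mod 11).
For each evaluation point α_i, compute m(α_i) mod 11:
  α_1 = 3: Horner steps 7 → 9, so m(3) = 9.
  α_2 = 7: Horner steps 7 → 4, so m(7) = 4.
  α_3 = 2: Horner steps 7 → 2, so m(2) = 2.
  α_4 = 8: Horner steps 7 → 0, so m(8) = 0.
  α_5 = 5: Horner steps 7 → 1, so m(5) = 1.
Codeword c = [9, 4, 2, 0, 1] ∈ F_11^5.


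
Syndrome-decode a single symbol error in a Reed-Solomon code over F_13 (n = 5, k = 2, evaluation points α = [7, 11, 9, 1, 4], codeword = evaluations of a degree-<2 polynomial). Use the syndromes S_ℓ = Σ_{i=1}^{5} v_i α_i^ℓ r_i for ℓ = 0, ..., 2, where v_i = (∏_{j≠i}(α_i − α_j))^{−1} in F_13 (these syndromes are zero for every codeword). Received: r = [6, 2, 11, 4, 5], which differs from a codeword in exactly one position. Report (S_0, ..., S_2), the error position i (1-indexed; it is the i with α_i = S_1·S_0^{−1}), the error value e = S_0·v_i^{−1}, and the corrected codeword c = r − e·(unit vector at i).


S = (12, 2, 9), error at position 2, error magnitude e = 12, c = [6, 3, 11, 4, 5].

Step 1: column multipliers v_i = (∏_{j≠i}(α_i − α_j))^{−1} mod 13.
  i = 1 (α = 7): (7−11)(7−9)(7−1)(7−4) = (−4)·(−2)·6·3 = 144 ≡ 1, so v_1 = 1^{−1} = 1 (mod 13).
  i = 2 (α = 11): (11−7)(11−9)(11−1)(11−4) = 4·2·10·7 = 560 ≡ 1, so v_2 = 1^{−1} = 1 (mod 13).
  i = 3 (α = 9): (9−7)(9−11)(9−1)(9−4) = 2·(−2)·8·5 = −160 ≡ 9, so v_3 = 9^{−1} = 3 (mod 13).
  i = 4 (α = 1): (1−7)(1−11)(1−9)(1−4) = (−6)·(−10)·(−8)·(−3) = 1440 ≡ 10, so v_4 = 10^{−1} = 4 (mod 13).
  i = 5 (α = 4): (4−7)(4−11)(4−9)(4−1) = (−3)·(−7)·(−5)·3 = −315 ≡ 10, so v_5 = 10^{−1} = 4 (mod 13).
  v = [1, 1, 3, 4, 4].
Step 2: syndromes of r = [6, 2, 11, 4, 5] (all sums mod 13).
  S_0 = Σ v_i r_i = 1·6 + 1·2 + 3·11 + 4·4 + 4·5 = 77 ≡ 12.
  S_1 = Σ v_i α_i r_i = 1·7·6 + 1·11·2 + 3·9·11 + 4·1·4 + 4·4·5 = 457 ≡ 2.
  α_i^2 mod 13 = [10, 4, 3, 1, 3].
  S_2 = Σ v_i α_i^2 r_i = 1·10·6 + 1·4·2 + 3·3·11 + 4·1·4 + 4·3·5 = 243 ≡ 9.
  S = (12, 2, 9) ≠ 0, so r is not a codeword (an error is present).
Step 3: locate the error. For a single error e at position i, S_ℓ = v_i·e·α_i^ℓ, so α_err = S_1/S_0.
  S_0^{−1} = 12^{−1} = 12 (mod 13), so α_err = 2·12 = 24 ≡ 11 = α_2. Error position i = 2.
  Consistency check: S_2/S_1 = 9·7 = 63 ≡ 11 = α_err ✓ (single-error assumption holds).
Step 4: error magnitude e = S_0/v_2 = S_0·∏_{j≠2}(α_2 − α_j) = 12·1 = 12 ≡ 12 (mod 13).
Step 5: correct position 2: c_2 = r_2 − e = 2 − 12 ≡ 3 (mod 13). Hence c = [6, 3, 11, 4, 5].
  Check: interpolating c through the α_i gives m(x) = 8 + 9·x (degree < 2) with m(α_i) = c_i for every i, so c is indeed a codeword.


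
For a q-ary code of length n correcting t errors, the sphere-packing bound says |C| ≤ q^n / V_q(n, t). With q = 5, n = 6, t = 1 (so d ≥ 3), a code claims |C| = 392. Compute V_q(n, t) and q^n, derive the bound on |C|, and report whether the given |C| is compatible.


V_q(n, t) = 25, q^n = 15625, Hamming bound = 625, |C| = 392 ≤ bound (satisfied).

Step 1: Compute V_q(n, t) = Σ_{j=0}^1 C(n, j) (q−1)^j.
  j = 0: C(6,0)·(4)^0 = 1·1 = 1.
  j = 1: C(6,1)·(4)^1 = 6·4 = 24.
  V_q(n, t) = 1 + 24 = 25.
Step 2: q^n = 5^6 = 15625.
Step 3: Hamming bound ⌊q^n / V_q(n,t)⌋ = ⌊15625/25⌋ = 625.
Step 4: Compare |C| = 392 to 625: satisfied.
The claimed |C| lies below the Hamming bound.


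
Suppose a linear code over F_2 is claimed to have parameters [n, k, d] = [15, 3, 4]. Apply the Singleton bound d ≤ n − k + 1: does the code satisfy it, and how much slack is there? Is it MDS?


Singleton RHS = n − k + 1 = 13, slack = 9, bound satisfied, not MDS.

Singleton bound: d ≤ n − k + 1.
Here n = 15, k = 3, so n − k + 1 = 13.
Given d = 4, check d ≤ 13: YES.
Slack = (n − k + 1) − d = 9.
The code is NOT MDS (slack = 9 > 0).
Description: the claimed parameters are [15, 3, 4]_2; such a code would be non-MDS.


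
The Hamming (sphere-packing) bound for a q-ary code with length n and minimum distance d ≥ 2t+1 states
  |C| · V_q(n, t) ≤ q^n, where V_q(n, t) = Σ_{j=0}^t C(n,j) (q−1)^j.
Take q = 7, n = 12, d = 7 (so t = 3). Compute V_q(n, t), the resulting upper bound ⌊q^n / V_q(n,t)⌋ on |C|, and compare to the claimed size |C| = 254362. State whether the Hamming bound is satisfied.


V_q(n, t) = 49969, q^n = 13841287201, Hamming bound = 276997, |C| = 254362 ≤ bound (satisfied).

Step 1: Compute V_q(n, t) = Σ_{j=0}^3 C(n, j) (q−1)^j.
  j = 0: C(12,0)·(6)^0 = 1·1 = 1.
  j = 1: C(12,1)·(6)^1 = 12·6 = 72.
  j = 2: C(12,2)·(6)^2 = 66·36 = 2376.
  j = 3: C(12,3)·(6)^3 = 220·216 = 47520.
  V_q(n, t) = 1 + 72 + 2376 + 47520 = 49969.
Step 2: q^n = 7^12 = 13841287201.
Step 3: Hamming bound ⌊q^n / V_q(n,t)⌋ = ⌊13841287201/49969⌋ = 276997.
Step 4: Compare |C| = 254362 to 276997: satisfied.
The claimed |C| lies below the Hamming bound.


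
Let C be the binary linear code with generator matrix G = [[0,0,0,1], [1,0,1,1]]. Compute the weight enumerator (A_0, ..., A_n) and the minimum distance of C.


Weight distribution: A_0 = 1, A_1 = 1, A_2 = 1, A_3 = 1. Minimum distance d = 1.

Enumerate all 2^2 = 4 messages m ∈ F_2^2.
For each, compute codeword c = mG in F_2^4, then tally its weight.
  m = 00 → c = 0000, weight = 0.
  m = 10 → c = 0001, weight = 1.
  m = 01 → c = 1011, weight = 3.
  m = 11 → c = 1010, weight = 2.
Tally weights:
  weight 0: 1 codewords.
  weight 1: 1 codewords.
  weight 2: 1 codewords.
  weight 3: 1 codewords.
Minimum distance d = smallest w > 0 with A_w > 0 = 1.
Sanity: Σ A_w = 4 = 2^2 = 4 ✓.


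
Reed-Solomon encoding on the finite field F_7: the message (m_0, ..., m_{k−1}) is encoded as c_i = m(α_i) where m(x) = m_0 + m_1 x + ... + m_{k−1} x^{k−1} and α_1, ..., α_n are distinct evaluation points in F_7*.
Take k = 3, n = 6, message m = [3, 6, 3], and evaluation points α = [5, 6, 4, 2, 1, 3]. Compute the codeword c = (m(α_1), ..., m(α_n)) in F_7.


c = [3, 0, 5, 6, 5, 6]

Message polynomial: m(x) = 3 + 6·x + 3·x^2 (mod 7).
For each evaluation point α_i, compute m(α_i) mod 7:
  α_1 = 5: Horner steps 3 → 0 → 3, so m(5) = 3.
  α_2 = 6: Horner steps 3 → 3 → 0, so m(6) = 0.
  α_3 = 4: Horner steps 3 → 4 → 5, so m(4) = 5.
  α_4 = 2: Horner steps 3 → 5 → 6, so m(2) = 6.
  α_5 = 1: Horner steps 3 → 2 → 5, so m(1) = 5.
  α_6 = 3: Horner steps 3 → 1 → 6, so m(3) = 6.
Codeword c = [3, 0, 5, 6, 5, 6] ∈ F_7^6.
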